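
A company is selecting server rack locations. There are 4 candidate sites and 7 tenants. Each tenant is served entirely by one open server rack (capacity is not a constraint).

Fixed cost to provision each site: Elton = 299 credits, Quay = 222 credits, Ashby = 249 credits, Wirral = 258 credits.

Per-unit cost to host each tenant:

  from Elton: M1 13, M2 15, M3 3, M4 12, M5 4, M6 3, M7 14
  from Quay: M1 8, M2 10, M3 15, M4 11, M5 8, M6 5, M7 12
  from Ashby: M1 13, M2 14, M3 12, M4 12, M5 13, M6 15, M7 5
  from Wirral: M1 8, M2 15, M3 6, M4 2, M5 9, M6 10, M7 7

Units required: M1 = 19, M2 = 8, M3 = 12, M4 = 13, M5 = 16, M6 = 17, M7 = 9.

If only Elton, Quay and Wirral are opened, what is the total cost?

Each tenant is assigned to its cheapest site among the open ones.
{Elton, Quay, Wirral}: M1→Quay 8·19=152, M2→Quay 10·8=80, M3→Elton 3·12=36, M4→Wirral 2·13=26, M5→Elton 4·16=64, M6→Elton 3·17=51, M7→Wirral 7·9=63. Service 472; fixed 779; total 1251.

Total cost: 1251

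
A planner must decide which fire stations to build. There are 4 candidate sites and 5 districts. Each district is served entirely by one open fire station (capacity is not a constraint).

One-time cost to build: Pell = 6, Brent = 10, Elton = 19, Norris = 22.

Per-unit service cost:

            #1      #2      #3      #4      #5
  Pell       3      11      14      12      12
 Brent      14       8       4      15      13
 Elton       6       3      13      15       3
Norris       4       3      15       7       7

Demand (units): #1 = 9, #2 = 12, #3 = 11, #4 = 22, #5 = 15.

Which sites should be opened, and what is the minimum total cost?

Open Pell, Brent, Elton and Norris; minimum total cost 363.

For any fixed open set, each district goes to its cheapest open site; total = fixed + service.
{Pell, Brent, Elton, Norris}: #1→Pell 3·9=27, #2→Elton 3·12=36, #3→Brent 4·11=44, #4→Norris 7·22=154, #5→Elton 3·15=45. Service 306; fixed 57; total 363.
{Brent, Elton, Norris}: #1→Norris 4·9=36, #2→Elton 3·12=36, #3→Brent 4·11=44, #4→Norris 7·22=154, #5→Elton 3·15=45. Service 315; fixed 51; total 366.
{Pell, Brent, Norris}: service 366 + fixed 38 = 404
{Pell}: service 757 + fixed 6 = 763
No other subset beats 363.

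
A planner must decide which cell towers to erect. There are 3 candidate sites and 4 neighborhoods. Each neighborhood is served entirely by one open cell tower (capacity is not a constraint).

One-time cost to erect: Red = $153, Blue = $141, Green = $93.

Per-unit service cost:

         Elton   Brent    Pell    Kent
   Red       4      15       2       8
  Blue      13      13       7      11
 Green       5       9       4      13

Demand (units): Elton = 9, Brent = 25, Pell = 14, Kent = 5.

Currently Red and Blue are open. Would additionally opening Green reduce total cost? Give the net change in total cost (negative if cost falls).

Yes — net change −7 (cost falls by 7).

Current service cost with {Red, Blue}: 429.
Adding Green: each neighborhood re-picks its cheapest; new service cost 329, saving 100.
Extra fixed cost: 93. Net change = 93 − 100 = -7.
(Totals: 723 → 716.)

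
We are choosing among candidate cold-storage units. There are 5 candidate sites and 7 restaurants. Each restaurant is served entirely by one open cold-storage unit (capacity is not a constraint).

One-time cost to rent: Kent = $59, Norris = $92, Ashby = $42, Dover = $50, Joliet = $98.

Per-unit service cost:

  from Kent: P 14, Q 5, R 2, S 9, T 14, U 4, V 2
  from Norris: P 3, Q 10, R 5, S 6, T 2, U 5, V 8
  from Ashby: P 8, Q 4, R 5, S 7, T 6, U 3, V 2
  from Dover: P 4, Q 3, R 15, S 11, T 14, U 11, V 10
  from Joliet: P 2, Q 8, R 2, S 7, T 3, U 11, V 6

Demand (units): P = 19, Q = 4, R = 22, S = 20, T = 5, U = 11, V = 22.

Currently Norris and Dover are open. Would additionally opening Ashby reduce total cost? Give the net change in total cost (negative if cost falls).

Current service cost with {Norris, Dover}: 540.
Adding Ashby: each restaurant re-picks its cheapest; new service cost 386, saving 154.
Extra fixed cost: 42. Net change = 42 − 154 = -112.
(Totals: 682 → 570.)

Yes — net change −112 (cost falls by 112).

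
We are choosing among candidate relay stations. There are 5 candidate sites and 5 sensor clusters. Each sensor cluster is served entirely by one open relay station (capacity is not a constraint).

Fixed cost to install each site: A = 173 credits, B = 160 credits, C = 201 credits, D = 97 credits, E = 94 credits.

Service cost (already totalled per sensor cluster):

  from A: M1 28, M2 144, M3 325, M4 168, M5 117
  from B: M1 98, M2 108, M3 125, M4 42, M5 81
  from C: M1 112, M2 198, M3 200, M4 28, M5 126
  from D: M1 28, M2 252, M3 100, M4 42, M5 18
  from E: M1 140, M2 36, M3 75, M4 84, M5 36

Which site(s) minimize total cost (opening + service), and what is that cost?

For any fixed open set, each sensor cluster goes to its cheapest open site; total = fixed + service.
{D, E}: M1→D 28, M2→E 36, M3→E 75, M4→D 42, M5→D 18. Service 199; fixed 191; total 390.
{E}: M1→E 140, M2→E 36, M3→E 75, M4→E 84, M5→E 36. Service 371; fixed 94; total 465.
{A, E}: M1→A 28, M2→E 36, M3→E 75, M4→E 84, M5→E 36. Service 259; fixed 267; total 526.
{A, B, C, D, E}: service 185 + fixed 725 = 910
No other subset beats 390.

Open D and E; minimum total cost 390.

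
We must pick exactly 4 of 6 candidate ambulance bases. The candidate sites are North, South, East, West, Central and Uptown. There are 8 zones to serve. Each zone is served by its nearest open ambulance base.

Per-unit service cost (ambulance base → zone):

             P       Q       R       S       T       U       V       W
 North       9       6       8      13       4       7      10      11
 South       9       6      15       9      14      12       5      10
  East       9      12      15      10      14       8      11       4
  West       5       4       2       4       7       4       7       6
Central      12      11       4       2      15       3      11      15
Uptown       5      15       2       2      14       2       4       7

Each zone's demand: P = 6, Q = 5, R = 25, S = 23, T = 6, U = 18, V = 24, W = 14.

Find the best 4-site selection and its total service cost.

With exactly 4 open, each zone uses its cheapest among the chosen.
{North, East, West, Uptown}: P→West 5·6=30, Q→West 4·5=20, R→West 2·25=50, S→Uptown 2·23=46, T→North 4·6=24, U→Uptown 2·18=36, V→Uptown 4·24=96, W→East 4·14=56. Service cost 358.
{North, South, East, Uptown}: service cost 368
{North, East, Central, Uptown}: service cost 368
Among all 15 size-4 choices, {North, East, West, Uptown} is lowest.

Choose North, East, West and Uptown; total service cost 358.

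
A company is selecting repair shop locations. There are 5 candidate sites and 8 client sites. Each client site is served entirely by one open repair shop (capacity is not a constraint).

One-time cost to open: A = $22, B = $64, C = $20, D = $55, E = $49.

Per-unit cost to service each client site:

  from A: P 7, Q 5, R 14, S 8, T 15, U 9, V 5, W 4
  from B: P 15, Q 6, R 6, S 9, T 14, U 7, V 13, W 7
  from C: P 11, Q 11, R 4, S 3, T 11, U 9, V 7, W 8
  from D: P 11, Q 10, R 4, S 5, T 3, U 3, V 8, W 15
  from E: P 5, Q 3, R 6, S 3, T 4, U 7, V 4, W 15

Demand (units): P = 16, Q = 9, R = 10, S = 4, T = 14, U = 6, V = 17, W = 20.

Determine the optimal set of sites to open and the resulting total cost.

For any fixed open set, each client site goes to its cheapest open site; total = fixed + service.
{A, D, E}: P→E 5·16=80, Q→E 3·9=27, R→D 4·10=40, S→E 3·4=12, T→D 3·14=42, U→D 3·6=18, V→E 4·17=68, W→A 4·20=80. Service 367; fixed 126; total 493.
{A, C, E}: service 405 + fixed 91 = 496
{A, E}: service 425 + fixed 71 = 496
{A, B, C, D, E}: service 367 + fixed 210 = 577
No other subset beats 493.

Open A, D and E; minimum total cost 493.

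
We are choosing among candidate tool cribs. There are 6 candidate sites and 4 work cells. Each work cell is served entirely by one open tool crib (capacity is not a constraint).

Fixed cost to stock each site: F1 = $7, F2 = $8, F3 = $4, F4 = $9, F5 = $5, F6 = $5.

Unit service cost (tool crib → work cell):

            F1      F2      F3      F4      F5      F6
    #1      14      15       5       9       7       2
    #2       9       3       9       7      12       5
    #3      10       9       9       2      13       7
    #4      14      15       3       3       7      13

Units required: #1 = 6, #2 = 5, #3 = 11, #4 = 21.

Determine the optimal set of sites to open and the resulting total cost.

Open F2, F4 and F6; minimum total cost 134.

For any fixed open set, each work cell goes to its cheapest open site; total = fixed + service.
{F2, F4, F6}: #1→F6 2·6=12, #2→F2 3·5=15, #3→F4 2·11=22, #4→F4 3·21=63. Service 112; fixed 22; total 134.
{F4, F6}: service 122 + fixed 14 = 136
{F2, F3, F4, F6}: #1→F6 2·6=12, #2→F2 3·5=15, #3→F4 2·11=22, #4→F3 3·21=63. Service 112; fixed 26; total 138.
{F1, F2, F3, F4, F5, F6}: service 112 + fixed 38 = 150
No other subset beats 134.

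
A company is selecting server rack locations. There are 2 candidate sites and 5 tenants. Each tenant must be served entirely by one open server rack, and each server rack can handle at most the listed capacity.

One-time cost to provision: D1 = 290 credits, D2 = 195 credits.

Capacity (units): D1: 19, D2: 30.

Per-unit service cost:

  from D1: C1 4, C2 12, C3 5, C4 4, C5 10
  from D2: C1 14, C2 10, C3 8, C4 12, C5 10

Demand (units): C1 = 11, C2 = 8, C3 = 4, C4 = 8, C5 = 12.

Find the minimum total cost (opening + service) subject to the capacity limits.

Minimum total cost: 793

Open {D1, D2}: C1→D1 4·11=44, C2→D2 10·8=80, C3→D2 8·4=32, C4→D1 4·8=32, C5→D2 10·12=120.
Loads: D1 carries 19/19, D2 carries 24/30. Service 308; fixed 485; total 793.
Next best feasible plan costs 845.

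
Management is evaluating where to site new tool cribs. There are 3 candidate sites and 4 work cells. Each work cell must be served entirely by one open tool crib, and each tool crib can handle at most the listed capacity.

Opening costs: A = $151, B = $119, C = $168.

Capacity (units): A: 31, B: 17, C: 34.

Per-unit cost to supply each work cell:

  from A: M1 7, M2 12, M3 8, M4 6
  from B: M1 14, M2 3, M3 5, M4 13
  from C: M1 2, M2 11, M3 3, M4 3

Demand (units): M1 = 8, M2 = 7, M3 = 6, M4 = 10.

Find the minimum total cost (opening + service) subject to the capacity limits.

Minimum total cost: 309

Open {C}: M1→C 2·8=16, M2→C 11·7=77, M3→C 3·6=18, M4→C 3·10=30.
Loads: C carries 31/34. Service 141; fixed 168; total 309.
Next best feasible plan costs 372.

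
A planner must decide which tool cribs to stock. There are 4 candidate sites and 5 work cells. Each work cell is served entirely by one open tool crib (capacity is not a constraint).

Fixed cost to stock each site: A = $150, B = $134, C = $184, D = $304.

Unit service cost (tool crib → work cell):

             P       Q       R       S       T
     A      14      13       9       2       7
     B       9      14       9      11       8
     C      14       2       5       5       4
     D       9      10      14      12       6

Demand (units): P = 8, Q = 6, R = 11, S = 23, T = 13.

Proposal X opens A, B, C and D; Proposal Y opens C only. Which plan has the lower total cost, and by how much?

Proposal Y is cheaper by 479.

Proposal X: {A, B, C, D}: P→B 9·8=72, Q→C 2·6=12, R→C 5·11=55, S→A 2·23=46, T→C 4·13=52. Service 237; fixed 772; total 1009.
Proposal Y: {C}: P→C 14·8=112, Q→C 2·6=12, R→C 5·11=55, S→C 5·23=115, T→C 4·13=52. Service 346; fixed 184; total 530.
Difference: |1009 − 530| = 479.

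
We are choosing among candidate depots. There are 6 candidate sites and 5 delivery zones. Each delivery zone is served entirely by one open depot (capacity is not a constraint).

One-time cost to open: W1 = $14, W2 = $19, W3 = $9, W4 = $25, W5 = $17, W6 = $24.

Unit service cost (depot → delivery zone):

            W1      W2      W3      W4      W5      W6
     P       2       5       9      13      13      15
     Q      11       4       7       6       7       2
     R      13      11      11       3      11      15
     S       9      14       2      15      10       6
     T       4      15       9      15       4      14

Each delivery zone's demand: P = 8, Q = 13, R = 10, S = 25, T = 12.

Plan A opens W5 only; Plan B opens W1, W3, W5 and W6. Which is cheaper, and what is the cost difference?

Plan B is cheaper by 306.

Plan A: {W5}: P→W5 13·8=104, Q→W5 7·13=91, R→W5 11·10=110, S→W5 10·25=250, T→W5 4·12=48. Service 603; fixed 17; total 620.
Plan B: {W1, W3, W5, W6}: P→W1 2·8=16, Q→W6 2·13=26, R→W3 11·10=110, S→W3 2·25=50, T→W1 4·12=48. Service 250; fixed 64; total 314.
Difference: |620 − 314| = 306.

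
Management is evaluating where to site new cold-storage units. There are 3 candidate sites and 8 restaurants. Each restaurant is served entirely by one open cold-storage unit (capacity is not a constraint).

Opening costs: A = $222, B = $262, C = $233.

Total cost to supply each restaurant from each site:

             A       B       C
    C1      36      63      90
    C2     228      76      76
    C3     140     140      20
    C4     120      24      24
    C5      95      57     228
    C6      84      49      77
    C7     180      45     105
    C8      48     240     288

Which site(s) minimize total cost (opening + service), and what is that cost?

Open A and C; minimum total cost 936.

For any fixed open set, each restaurant goes to its cheapest open site; total = fixed + service.
{A, C}: C1→A 36, C2→C 76, C3→C 20, C4→C 24, C5→A 95, C6→C 77, C7→C 105, C8→A 48. Service 481; fixed 455; total 936.
{B}: service 694 + fixed 262 = 956
{A, B}: C1→A 36, C2→B 76, C3→A 140, C4→B 24, C5→B 57, C6→B 49, C7→B 45, C8→A 48. Service 475; fixed 484; total 959.
{A, B, C}: service 355 + fixed 717 = 1072
No other subset beats 936.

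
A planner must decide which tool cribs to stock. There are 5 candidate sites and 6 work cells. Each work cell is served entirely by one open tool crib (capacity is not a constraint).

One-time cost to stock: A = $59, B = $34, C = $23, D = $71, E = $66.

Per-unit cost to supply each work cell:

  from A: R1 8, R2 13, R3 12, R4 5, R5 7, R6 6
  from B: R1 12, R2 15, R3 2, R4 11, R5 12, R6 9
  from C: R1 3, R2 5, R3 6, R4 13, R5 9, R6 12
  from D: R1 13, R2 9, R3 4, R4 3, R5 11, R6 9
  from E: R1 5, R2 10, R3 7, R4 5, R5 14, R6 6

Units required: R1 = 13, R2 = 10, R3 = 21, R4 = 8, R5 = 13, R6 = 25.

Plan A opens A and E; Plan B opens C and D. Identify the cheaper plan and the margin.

Plan B is cheaper by 85.

Plan A: {A, E}: R1→E 5·13=65, R2→E 10·10=100, R3→E 7·21=147, R4→A 5·8=40, R5→A 7·13=91, R6→A 6·25=150. Service 593; fixed 125; total 718.
Plan B: {C, D}: R1→C 3·13=39, R2→C 5·10=50, R3→D 4·21=84, R4→D 3·8=24, R5→C 9·13=117, R6→D 9·25=225. Service 539; fixed 94; total 633.
Difference: |718 − 633| = 85.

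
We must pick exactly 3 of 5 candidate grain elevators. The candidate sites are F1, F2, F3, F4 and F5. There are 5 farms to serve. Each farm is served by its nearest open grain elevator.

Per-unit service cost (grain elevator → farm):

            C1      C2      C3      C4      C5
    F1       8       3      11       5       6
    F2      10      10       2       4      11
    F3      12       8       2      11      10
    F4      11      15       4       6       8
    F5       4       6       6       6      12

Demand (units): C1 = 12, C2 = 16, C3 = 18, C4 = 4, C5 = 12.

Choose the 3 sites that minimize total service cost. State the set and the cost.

With exactly 3 open, each farm uses its cheapest among the chosen.
{F1, F2, F5}: C1→F5 4·12=48, C2→F1 3·16=48, C3→F2 2·18=36, C4→F2 4·4=16, C5→F1 6·12=72. Service cost 220.
{F1, F3, F5}: service cost 224
{F1, F4, F5}: service cost 260
Among all 10 size-3 choices, {F1, F2, F5} is lowest.

Choose F1, F2 and F5; total service cost 220.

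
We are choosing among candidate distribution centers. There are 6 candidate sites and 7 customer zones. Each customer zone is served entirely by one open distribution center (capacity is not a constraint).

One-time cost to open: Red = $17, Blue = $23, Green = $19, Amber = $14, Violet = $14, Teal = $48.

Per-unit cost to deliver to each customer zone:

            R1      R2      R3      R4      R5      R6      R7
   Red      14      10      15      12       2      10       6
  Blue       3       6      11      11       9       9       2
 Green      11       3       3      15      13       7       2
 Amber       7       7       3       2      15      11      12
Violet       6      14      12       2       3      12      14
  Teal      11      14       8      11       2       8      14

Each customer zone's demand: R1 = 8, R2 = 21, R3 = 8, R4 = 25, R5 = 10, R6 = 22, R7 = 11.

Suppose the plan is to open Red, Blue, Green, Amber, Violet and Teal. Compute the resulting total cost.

Each customer zone is assigned to its cheapest site among the open ones.
{Red, Blue, Green, Amber, Violet, Teal}: R1→Blue 3·8=24, R2→Green 3·21=63, R3→Green 3·8=24, R4→Amber 2·25=50, R5→Red 2·10=20, R6→Green 7·22=154, R7→Blue 2·11=22. Service 357; fixed 135; total 492.

Total cost: 492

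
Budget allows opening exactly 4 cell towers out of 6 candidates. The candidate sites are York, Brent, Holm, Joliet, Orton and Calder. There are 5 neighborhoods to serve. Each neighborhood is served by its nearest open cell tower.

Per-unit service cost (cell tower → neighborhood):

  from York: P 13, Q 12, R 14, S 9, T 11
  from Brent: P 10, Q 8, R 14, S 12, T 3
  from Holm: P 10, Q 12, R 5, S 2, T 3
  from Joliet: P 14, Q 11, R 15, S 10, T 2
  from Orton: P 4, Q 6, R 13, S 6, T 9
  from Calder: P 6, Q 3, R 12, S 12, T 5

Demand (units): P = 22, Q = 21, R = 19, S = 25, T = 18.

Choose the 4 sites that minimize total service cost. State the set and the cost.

Choose Holm, Joliet, Orton and Calder; total service cost 332.

With exactly 4 open, each neighborhood uses its cheapest among the chosen.
{Holm, Joliet, Orton, Calder}: P→Orton 4·22=88, Q→Calder 3·21=63, R→Holm 5·19=95, S→Holm 2·25=50, T→Joliet 2·18=36. Service cost 332.
{York, Holm, Orton, Calder}: service cost 350
{Brent, Holm, Orton, Calder}: service cost 350
Among all 15 size-4 choices, {Holm, Joliet, Orton, Calder} is lowest.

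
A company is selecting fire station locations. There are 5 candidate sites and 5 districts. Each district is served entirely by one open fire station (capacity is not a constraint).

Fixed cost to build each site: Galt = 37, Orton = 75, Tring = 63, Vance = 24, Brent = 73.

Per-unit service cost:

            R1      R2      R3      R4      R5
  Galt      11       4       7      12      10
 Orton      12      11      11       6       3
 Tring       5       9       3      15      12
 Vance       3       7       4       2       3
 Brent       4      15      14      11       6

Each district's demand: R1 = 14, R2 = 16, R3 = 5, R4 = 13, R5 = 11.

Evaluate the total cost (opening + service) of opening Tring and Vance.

Each district is assigned to its cheapest site among the open ones.
{Tring, Vance}: R1→Vance 3·14=42, R2→Vance 7·16=112, R3→Tring 3·5=15, R4→Vance 2·13=26, R5→Vance 3·11=33. Service 228; fixed 87; total 315.

Total cost: 315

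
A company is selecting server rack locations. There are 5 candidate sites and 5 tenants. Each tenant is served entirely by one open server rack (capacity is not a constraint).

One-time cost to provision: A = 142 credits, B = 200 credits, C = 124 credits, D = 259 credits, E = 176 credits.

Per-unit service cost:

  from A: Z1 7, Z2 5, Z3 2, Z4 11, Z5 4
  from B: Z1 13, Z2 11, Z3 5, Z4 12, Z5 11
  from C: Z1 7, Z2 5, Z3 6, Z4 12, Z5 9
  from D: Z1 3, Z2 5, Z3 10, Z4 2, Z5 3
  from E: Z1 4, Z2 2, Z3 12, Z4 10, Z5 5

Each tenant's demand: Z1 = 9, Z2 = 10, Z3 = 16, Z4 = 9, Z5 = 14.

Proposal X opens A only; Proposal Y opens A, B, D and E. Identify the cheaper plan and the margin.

Proposal X is cheaper by 474.

Proposal X: {A}: Z1→A 7·9=63, Z2→A 5·10=50, Z3→A 2·16=32, Z4→A 11·9=99, Z5→A 4·14=56. Service 300; fixed 142; total 442.
Proposal Y: {A, B, D, E}: Z1→D 3·9=27, Z2→E 2·10=20, Z3→A 2·16=32, Z4→D 2·9=18, Z5→D 3·14=42. Service 139; fixed 777; total 916.
Difference: |442 − 916| = 474.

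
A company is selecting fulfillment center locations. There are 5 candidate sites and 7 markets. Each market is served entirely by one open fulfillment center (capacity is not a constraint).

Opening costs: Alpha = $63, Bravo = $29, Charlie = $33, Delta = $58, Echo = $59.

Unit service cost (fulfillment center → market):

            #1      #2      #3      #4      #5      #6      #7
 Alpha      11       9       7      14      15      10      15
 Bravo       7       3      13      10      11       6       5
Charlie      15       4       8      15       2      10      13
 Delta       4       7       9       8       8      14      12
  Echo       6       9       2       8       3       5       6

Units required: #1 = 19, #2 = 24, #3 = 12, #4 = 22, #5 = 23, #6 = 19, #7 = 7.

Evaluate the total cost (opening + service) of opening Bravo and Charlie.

Total cost: 778

Each market is assigned to its cheapest site among the open ones.
{Bravo, Charlie}: #1→Bravo 7·19=133, #2→Bravo 3·24=72, #3→Charlie 8·12=96, #4→Bravo 10·22=220, #5→Charlie 2·23=46, #6→Bravo 6·19=114, #7→Bravo 5·7=35. Service 716; fixed 62; total 778.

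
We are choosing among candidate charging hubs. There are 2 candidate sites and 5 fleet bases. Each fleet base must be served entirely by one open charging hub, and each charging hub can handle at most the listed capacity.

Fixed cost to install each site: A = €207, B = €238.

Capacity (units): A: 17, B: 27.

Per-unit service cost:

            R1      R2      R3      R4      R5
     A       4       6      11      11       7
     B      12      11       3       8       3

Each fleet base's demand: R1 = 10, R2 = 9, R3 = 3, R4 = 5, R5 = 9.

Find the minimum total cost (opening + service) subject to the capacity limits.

Minimum total cost: 660

Open {A, B}: R1→A 4·10=40, R2→B 11·9=99, R3→B 3·3=9, R4→B 8·5=40, R5→B 3·9=27.
Loads: A carries 10/17, B carries 26/27. Service 215; fixed 445; total 660.
Next best feasible plan costs 675.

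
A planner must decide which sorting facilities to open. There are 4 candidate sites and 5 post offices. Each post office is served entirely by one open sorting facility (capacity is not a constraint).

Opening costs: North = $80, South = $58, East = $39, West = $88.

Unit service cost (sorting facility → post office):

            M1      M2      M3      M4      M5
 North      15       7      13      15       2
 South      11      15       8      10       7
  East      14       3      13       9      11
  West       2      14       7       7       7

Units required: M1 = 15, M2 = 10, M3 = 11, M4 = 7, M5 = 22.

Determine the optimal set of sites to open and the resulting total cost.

Open North, East and West; minimum total cost 437.

For any fixed open set, each post office goes to its cheapest open site; total = fixed + service.
{North, East, West}: M1→West 2·15=30, M2→East 3·10=30, M3→West 7·11=77, M4→West 7·7=49, M5→North 2·22=44. Service 230; fixed 207; total 437.
{North, West}: M1→West 2·15=30, M2→North 7·10=70, M3→West 7·11=77, M4→West 7·7=49, M5→North 2·22=44. Service 270; fixed 168; total 438.
{East, West}: M1→West 2·15=30, M2→East 3·10=30, M3→West 7·11=77, M4→West 7·7=49, M5→West 7·22=154. Service 340; fixed 127; total 467.
{North, South, East, West}: M1→West 2·15=30, M2→East 3·10=30, M3→West 7·11=77, M4→West 7·7=49, M5→North 2·22=44. Service 230; fixed 265; total 495.
No other subset beats 437.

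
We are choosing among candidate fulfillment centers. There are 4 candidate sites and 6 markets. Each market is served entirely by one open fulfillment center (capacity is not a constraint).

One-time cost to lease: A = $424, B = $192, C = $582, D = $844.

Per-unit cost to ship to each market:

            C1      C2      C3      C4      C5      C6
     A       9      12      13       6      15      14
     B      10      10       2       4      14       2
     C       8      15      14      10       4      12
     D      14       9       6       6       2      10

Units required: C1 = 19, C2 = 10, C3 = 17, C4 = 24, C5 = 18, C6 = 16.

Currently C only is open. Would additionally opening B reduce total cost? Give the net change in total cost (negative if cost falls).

Yes — net change −366 (cost falls by 366).

Current service cost with {C}: 1044.
Adding B: each market re-picks its cheapest; new service cost 486, saving 558.
Extra fixed cost: 192. Net change = 192 − 558 = -366.
(Totals: 1626 → 1260.)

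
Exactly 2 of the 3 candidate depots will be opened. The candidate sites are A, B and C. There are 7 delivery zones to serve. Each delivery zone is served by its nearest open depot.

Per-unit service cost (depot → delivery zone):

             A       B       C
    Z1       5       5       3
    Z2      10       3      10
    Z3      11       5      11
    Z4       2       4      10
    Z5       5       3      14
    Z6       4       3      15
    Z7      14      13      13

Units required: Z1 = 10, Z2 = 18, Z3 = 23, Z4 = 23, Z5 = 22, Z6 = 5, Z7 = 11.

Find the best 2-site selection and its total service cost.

With exactly 2 open, each delivery zone uses its cheapest among the chosen.
{A, B}: Z1→A 5·10=50, Z2→B 3·18=54, Z3→B 5·23=115, Z4→A 2·23=46, Z5→B 3·22=66, Z6→B 3·5=15, Z7→B 13·11=143. Service cost 489.
{B, C}: service cost 515
{A, C}: service cost 782
Among all 3 size-2 choices, {A, B} is lowest.

Choose A and B; total service cost 489.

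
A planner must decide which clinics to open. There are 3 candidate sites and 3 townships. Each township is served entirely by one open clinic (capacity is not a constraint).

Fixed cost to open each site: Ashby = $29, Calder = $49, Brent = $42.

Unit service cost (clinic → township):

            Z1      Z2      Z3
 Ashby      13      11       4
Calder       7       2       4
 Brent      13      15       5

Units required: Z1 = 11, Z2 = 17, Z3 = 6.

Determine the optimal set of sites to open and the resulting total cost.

Open Calder only; minimum total cost 184.

For any fixed open set, each township goes to its cheapest open site; total = fixed + service.
{Calder}: Z1→Calder 7·11=77, Z2→Calder 2·17=34, Z3→Calder 4·6=24. Service 135; fixed 49; total 184.
{Ashby, Calder}: service 135 + fixed 78 = 213
{Calder, Brent}: Z1→Calder 7·11=77, Z2→Calder 2·17=34, Z3→Calder 4·6=24. Service 135; fixed 91; total 226.
{Ashby, Calder, Brent}: service 135 + fixed 120 = 255
No other subset beats 184.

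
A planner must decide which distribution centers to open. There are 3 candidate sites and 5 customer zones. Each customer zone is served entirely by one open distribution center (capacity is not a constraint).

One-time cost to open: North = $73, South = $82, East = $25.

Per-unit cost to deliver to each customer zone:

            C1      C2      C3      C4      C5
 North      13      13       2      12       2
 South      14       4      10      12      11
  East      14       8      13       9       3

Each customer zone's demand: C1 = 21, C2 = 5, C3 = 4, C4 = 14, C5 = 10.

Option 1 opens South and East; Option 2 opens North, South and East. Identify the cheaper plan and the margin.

Option 1: {South, East}: C1→South 14·21=294, C2→South 4·5=20, C3→South 10·4=40, C4→East 9·14=126, C5→East 3·10=30. Service 510; fixed 107; total 617.
Option 2: {North, South, East}: C1→North 13·21=273, C2→South 4·5=20, C3→North 2·4=8, C4→East 9·14=126, C5→North 2·10=20. Service 447; fixed 180; total 627.
Difference: |617 − 627| = 10.

Option 1 is cheaper by 10.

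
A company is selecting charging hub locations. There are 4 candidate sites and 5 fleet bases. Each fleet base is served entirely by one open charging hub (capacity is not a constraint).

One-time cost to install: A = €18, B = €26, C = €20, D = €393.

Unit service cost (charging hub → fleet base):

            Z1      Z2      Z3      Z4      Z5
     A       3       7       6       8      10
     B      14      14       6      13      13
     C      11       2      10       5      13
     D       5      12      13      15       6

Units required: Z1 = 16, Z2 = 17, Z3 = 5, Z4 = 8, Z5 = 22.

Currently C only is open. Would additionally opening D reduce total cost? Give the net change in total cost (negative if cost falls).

Current service cost with {C}: 586.
Adding D: each fleet base re-picks its cheapest; new service cost 336, saving 250.
Extra fixed cost: 393. Net change = 393 − 250 = 143.
(Totals: 606 → 749.)

No — net change +143 (cost rises by 143).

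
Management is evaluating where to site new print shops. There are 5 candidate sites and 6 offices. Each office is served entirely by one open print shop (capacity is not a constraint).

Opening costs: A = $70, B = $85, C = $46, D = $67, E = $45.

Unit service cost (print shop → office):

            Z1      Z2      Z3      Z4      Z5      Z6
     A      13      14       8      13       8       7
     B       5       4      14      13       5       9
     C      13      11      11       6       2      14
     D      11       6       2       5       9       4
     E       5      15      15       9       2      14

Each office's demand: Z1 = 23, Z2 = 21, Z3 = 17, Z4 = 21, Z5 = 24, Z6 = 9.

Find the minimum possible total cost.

Minimum total cost: 576

For any fixed open set, each office goes to its cheapest open site; total = fixed + service.
{D, E}: Z1→E 5·23=115, Z2→D 6·21=126, Z3→D 2·17=34, Z4→D 5·21=105, Z5→E 2·24=48, Z6→D 4·9=36. Service 464; fixed 112; total 576.
{B, D, E}: Z1→B 5·23=115, Z2→B 4·21=84, Z3→D 2·17=34, Z4→D 5·21=105, Z5→E 2·24=48, Z6→D 4·9=36. Service 422; fixed 197; total 619.
{B, C, D}: Z1→B 5·23=115, Z2→B 4·21=84, Z3→D 2·17=34, Z4→D 5·21=105, Z5→C 2·24=48, Z6→D 4·9=36. Service 422; fixed 198; total 620.
{A, B, C, D, E}: service 422 + fixed 313 = 735
No other subset beats 576.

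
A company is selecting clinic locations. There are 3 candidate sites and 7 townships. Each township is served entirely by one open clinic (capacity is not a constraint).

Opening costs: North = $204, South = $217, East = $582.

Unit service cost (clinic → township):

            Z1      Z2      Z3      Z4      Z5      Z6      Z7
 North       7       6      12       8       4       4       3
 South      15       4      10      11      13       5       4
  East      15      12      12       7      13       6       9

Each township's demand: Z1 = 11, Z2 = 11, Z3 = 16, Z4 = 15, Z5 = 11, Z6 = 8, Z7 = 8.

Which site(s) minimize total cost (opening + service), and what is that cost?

Open North only; minimum total cost 759.

For any fixed open set, each township goes to its cheapest open site; total = fixed + service.
{North}: Z1→North 7·11=77, Z2→North 6·11=66, Z3→North 12·16=192, Z4→North 8·15=120, Z5→North 4·11=44, Z6→North 4·8=32, Z7→North 3·8=24. Service 555; fixed 204; total 759.
{North, South}: Z1→North 7·11=77, Z2→South 4·11=44, Z3→South 10·16=160, Z4→North 8·15=120, Z5→North 4·11=44, Z6→North 4·8=32, Z7→North 3·8=24. Service 501; fixed 421; total 922.
{South}: Z1→South 15·11=165, Z2→South 4·11=44, Z3→South 10·16=160, Z4→South 11·15=165, Z5→South 13·11=143, Z6→South 5·8=40, Z7→South 4·8=32. Service 749; fixed 217; total 966.
{North, South, East}: service 486 + fixed 1003 = 1489
(All 7 nonempty subsets were checked; North only is lowest.)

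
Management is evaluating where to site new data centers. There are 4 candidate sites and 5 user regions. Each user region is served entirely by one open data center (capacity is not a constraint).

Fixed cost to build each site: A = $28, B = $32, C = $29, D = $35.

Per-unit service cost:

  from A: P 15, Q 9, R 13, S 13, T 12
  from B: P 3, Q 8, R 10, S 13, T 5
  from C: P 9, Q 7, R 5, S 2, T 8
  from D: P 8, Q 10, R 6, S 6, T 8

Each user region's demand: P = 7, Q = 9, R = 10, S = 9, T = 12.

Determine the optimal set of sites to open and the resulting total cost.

Open B and C; minimum total cost 273.

For any fixed open set, each user region goes to its cheapest open site; total = fixed + service.
{B, C}: P→B 3·7=21, Q→C 7·9=63, R→C 5·10=50, S→C 2·9=18, T→B 5·12=60. Service 212; fixed 61; total 273.
{A, B, C}: service 212 + fixed 89 = 301
{B, C, D}: P→B 3·7=21, Q→C 7·9=63, R→C 5·10=50, S→C 2·9=18, T→B 5·12=60. Service 212; fixed 96; total 308.
{A, B, C, D}: P→B 3·7=21, Q→C 7·9=63, R→C 5·10=50, S→C 2·9=18, T→B 5·12=60. Service 212; fixed 124; total 336.
(All 15 nonempty subsets were checked; B and C is lowest.)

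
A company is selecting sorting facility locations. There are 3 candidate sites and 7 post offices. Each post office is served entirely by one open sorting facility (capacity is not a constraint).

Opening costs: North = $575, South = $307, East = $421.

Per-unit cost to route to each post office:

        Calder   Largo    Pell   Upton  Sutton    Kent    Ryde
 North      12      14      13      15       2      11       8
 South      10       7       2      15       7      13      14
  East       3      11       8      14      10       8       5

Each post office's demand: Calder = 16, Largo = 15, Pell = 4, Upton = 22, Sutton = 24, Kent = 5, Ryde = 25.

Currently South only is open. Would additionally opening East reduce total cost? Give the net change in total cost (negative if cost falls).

Current service cost with {South}: 1186.
Adding East: each post office re-picks its cheapest; new service cost 802, saving 384.
Extra fixed cost: 421. Net change = 421 − 384 = 37.
(Totals: 1493 → 1530.)

No — net change +37 (cost rises by 37).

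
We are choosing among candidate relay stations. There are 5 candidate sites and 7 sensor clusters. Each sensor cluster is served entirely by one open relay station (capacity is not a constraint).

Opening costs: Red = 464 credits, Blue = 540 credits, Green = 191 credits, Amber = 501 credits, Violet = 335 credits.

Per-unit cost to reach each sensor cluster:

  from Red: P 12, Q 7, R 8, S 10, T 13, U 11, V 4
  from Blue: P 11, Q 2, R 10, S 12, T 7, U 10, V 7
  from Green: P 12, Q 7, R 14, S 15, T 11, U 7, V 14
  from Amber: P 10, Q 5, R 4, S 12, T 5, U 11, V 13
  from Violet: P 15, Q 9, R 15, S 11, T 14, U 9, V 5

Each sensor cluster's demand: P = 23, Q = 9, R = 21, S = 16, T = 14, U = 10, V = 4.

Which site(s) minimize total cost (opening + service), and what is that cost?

For any fixed open set, each sensor cluster goes to its cheapest open site; total = fixed + service.
{Amber}: P→Amber 10·23=230, Q→Amber 5·9=45, R→Amber 4·21=84, S→Amber 12·16=192, T→Amber 5·14=70, U→Amber 11·10=110, V→Amber 13·4=52. Service 783; fixed 501; total 1284.
{Green}: P→Green 12·23=276, Q→Green 7·9=63, R→Green 14·21=294, S→Green 15·16=240, T→Green 11·14=154, U→Green 7·10=70, V→Green 14·4=56. Service 1153; fixed 191; total 1344.
{Green, Amber}: P→Amber 10·23=230, Q→Amber 5·9=45, R→Amber 4·21=84, S→Amber 12·16=192, T→Amber 5·14=70, U→Green 7·10=70, V→Amber 13·4=52. Service 743; fixed 692; total 1435.
{Red, Blue, Green, Amber, Violet}: service 648 + fixed 2031 = 2679
No other subset beats 1284.

Open Amber only; minimum total cost 1284.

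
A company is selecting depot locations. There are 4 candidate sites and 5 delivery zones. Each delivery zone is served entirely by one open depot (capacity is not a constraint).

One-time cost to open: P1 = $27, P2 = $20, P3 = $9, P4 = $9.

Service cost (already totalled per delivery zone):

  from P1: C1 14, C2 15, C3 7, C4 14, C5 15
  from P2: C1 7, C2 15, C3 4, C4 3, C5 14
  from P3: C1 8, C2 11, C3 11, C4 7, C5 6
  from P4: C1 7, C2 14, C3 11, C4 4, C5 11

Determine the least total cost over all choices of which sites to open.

Minimum total cost: 52

For any fixed open set, each delivery zone goes to its cheapest open site; total = fixed + service.
{P3}: C1→P3 8, C2→P3 11, C3→P3 11, C4→P3 7, C5→P3 6. Service 43; fixed 9; total 52.
{P4}: C1→P4 7, C2→P4 14, C3→P4 11, C4→P4 4, C5→P4 11. Service 47; fixed 9; total 56.
{P3, P4}: service 39 + fixed 18 = 57
{P1, P2, P3, P4}: C1→P2 7, C2→P3 11, C3→P2 4, C4→P2 3, C5→P3 6. Service 31; fixed 65; total 96.
No other subset beats 52.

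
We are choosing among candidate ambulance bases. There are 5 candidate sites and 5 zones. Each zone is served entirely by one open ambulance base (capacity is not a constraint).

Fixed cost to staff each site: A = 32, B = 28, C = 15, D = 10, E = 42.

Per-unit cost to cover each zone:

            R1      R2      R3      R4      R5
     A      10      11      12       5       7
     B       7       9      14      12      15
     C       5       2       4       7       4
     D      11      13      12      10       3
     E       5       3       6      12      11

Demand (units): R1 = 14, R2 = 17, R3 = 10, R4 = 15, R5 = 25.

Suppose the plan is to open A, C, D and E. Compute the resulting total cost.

Each zone is assigned to its cheapest site among the open ones.
{A, C, D, E}: R1→C 5·14=70, R2→C 2·17=34, R3→C 4·10=40, R4→A 5·15=75, R5→D 3·25=75. Service 294; fixed 99; total 393.

Total cost: 393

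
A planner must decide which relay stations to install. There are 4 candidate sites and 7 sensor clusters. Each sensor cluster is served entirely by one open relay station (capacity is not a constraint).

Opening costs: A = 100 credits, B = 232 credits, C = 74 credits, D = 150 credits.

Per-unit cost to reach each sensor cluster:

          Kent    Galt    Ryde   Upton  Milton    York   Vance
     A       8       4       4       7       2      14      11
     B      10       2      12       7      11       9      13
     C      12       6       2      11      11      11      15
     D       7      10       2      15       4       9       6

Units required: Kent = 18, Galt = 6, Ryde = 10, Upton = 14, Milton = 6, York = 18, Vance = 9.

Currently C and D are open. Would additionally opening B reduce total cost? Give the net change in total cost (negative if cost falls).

Current service cost with {C, D}: 576.
Adding B: each sensor cluster re-picks its cheapest; new service cost 496, saving 80.
Extra fixed cost: 232. Net change = 232 − 80 = 152.
(Totals: 800 → 952.)

No — net change +152 (cost rises by 152).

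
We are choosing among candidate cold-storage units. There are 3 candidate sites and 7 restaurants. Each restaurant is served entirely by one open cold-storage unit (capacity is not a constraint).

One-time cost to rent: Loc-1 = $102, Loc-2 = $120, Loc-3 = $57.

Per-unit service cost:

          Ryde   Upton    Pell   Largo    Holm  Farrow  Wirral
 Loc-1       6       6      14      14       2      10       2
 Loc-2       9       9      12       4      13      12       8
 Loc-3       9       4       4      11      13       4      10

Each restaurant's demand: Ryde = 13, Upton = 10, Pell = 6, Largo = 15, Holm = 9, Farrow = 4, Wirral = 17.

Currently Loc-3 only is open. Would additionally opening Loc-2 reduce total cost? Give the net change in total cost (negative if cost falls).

Yes — net change −19 (cost falls by 19).

Current service cost with {Loc-3}: 649.
Adding Loc-2: each restaurant re-picks its cheapest; new service cost 510, saving 139.
Extra fixed cost: 120. Net change = 120 − 139 = -19.
(Totals: 706 → 687.)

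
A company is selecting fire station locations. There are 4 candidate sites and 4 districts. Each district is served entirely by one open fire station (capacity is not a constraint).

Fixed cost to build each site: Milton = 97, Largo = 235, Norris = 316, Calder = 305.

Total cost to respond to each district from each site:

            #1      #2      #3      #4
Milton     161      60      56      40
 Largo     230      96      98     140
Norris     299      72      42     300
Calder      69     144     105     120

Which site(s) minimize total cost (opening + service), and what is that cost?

For any fixed open set, each district goes to its cheapest open site; total = fixed + service.
{Milton}: #1→Milton 161, #2→Milton 60, #3→Milton 56, #4→Milton 40. Service 317; fixed 97; total 414.
{Milton, Calder}: #1→Calder 69, #2→Milton 60, #3→Milton 56, #4→Milton 40. Service 225; fixed 402; total 627.
{Milton, Largo}: service 317 + fixed 332 = 649
{Milton, Largo, Norris, Calder}: service 211 + fixed 953 = 1164
No other subset beats 414.

Open Milton only; minimum total cost 414.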